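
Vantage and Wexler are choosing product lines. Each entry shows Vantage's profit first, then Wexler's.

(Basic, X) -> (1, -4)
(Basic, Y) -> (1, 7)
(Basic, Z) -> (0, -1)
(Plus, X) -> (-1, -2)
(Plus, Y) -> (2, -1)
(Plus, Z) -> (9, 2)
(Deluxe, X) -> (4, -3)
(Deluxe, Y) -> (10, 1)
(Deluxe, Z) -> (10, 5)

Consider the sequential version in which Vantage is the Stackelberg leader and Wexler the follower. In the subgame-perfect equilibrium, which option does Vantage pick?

Work backward from Wexler's decision.
- Basic: BR = Y, leader payoff 1.
- Plus: BR = Z, leader payoff 9.
- Deluxe: BR = Z, leader payoff 10.
Maximizing over 1, 9, 10, Vantage chooses Deluxe. Subgame-perfect outcome: (Deluxe, Z) with payoffs (10, 5).

Deluxe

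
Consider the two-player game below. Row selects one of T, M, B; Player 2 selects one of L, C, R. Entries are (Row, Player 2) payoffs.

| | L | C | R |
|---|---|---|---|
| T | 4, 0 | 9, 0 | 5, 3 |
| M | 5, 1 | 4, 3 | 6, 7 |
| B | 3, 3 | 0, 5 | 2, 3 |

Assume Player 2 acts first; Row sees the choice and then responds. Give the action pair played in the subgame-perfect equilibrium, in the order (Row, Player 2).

Work backward from Row's decision.
- L: BR = M, leader payoff 1.
- C: BR = T, leader payoff 0.
- R: BR = M, leader payoff 7.
Player 2's induced payoffs are 1, 0, 7, so Player 2 commits to R. Subgame-perfect outcome: (M, R) with payoffs (6, 7).

(M, R)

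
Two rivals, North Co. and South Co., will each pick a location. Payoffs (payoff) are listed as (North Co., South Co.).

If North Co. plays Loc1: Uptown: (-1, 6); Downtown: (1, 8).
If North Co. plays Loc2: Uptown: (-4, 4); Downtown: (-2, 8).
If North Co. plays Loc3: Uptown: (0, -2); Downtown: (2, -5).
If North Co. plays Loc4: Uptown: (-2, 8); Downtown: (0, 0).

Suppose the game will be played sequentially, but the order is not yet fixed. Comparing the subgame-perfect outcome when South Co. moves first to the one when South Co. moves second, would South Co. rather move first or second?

If North Co. leads: South Co.'s best replies are Loc1→Downtown, Loc2→Downtown, Loc3→Uptown, Loc4→Uptown; North Co.'s induced payoffs 1, -2, 0, -2; outcome (Loc1, Downtown), payoffs (1, 8).
If South Co. leads: North Co.'s best replies are Uptown→Loc3, Downtown→Loc3; South Co.'s induced payoffs -2, -5; outcome (Loc3, Uptown), payoffs (0, -2).
South Co. gets -2 moving first and 8 moving second, so South Co. prefers to move second.

second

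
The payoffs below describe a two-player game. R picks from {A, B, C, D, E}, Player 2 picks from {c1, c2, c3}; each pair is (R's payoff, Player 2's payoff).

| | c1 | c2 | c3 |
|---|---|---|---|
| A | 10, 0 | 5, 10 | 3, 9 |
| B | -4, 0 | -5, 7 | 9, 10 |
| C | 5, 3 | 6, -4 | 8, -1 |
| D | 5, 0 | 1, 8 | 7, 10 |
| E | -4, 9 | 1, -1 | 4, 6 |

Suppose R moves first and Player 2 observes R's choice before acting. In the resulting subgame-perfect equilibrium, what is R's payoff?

9

Solve by backward induction (R leads).
- A: BR = c2, leader payoff 5.
- B: BR = c3, leader payoff 9.
- C: BR = c1, leader payoff 5.
- D: BR = c3, leader payoff 7.
- E: BR = c1, leader payoff -4.
Maximizing over 5, 9, 5, 7, -4, R chooses B. Subgame-perfect outcome: (B, c3) with payoffs (9, 10).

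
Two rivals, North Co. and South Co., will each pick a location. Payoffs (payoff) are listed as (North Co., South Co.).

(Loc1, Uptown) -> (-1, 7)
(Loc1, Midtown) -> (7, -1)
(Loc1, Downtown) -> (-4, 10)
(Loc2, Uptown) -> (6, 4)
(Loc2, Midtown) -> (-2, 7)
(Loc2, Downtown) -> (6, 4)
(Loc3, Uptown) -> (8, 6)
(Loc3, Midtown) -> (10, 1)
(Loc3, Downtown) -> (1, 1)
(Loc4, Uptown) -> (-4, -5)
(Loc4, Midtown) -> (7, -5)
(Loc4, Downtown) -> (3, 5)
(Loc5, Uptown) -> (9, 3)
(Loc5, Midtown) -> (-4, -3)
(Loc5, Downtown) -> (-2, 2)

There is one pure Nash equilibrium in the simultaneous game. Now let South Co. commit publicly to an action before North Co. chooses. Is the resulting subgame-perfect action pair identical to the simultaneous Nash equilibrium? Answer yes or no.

North Co. best-responds to each possible South Co. move:
- Uptown: BR = Loc5, leader payoff 3.
- Midtown: BR = Loc3, leader payoff 1.
- Downtown: BR = Loc2, leader payoff 4.
South Co.'s induced payoffs are 3, 1, 4, so South Co. commits to Downtown. Subgame-perfect outcome: (Loc2, Downtown) with payoffs (6, 4).
For the simultaneous game, intersect best replies.
North Co.'s best replies: Uptown→Loc5; Midtown→Loc3; Downtown→Loc2.
South Co.'s best replies: Loc1→Downtown; Loc2→Midtown; Loc3→Uptown; Loc4→Downtown; Loc5→Uptown.
Only (Loc5, Uptown) has each player best-responding; Nash payoffs (9, 3).
Sequential outcome (Loc2, Downtown) differs from the Nash profile (Loc5, Uptown).

no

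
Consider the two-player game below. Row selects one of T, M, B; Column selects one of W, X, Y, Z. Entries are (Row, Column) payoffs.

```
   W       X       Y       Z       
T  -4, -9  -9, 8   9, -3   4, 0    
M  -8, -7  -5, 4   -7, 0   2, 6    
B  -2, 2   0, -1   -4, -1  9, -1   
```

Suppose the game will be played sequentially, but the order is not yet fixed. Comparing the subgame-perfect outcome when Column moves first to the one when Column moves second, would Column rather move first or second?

If Row leads: Column's best replies are T→X, M→Z, B→W; Row's induced payoffs -9, 2, -2; outcome (M, Z), payoffs (2, 6).
If Column leads: Row's best replies are W→B, X→B, Y→T, Z→B; Column's induced payoffs 2, -1, -3, -1; outcome (B, W), payoffs (-2, 2).
Column gets 2 moving first and 6 moving second, so Column prefers to move second.

second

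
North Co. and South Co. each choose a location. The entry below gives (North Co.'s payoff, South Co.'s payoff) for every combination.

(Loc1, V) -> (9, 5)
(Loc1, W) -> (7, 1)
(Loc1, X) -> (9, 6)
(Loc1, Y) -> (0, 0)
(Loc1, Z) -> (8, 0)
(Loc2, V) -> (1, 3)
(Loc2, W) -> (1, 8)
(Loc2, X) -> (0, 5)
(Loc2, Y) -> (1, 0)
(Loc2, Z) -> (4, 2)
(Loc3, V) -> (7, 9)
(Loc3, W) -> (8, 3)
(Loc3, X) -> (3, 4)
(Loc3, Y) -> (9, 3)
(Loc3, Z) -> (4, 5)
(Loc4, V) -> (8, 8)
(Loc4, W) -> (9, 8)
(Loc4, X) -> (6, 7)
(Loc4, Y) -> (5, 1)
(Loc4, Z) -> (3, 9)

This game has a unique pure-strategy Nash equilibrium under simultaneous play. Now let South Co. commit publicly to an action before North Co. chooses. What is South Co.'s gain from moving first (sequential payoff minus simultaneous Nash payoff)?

Backward induction with South Co. moving first.
- V: North Co. compares 9, 1, 7, 8 and picks Loc1; South Co. would get 5.
- W: North Co. compares 7, 1, 8, 9 and picks Loc4; South Co. would get 8.
- X: North Co. compares 9, 0, 3, 6 and picks Loc1; South Co. would get 6.
- Y: North Co. compares 0, 1, 9, 5 and picks Loc3; South Co. would get 3.
- Z: North Co. compares 8, 4, 4, 3 and picks Loc1; South Co. would get 0.
South Co.'s induced payoffs are 5, 8, 6, 3, 0, so South Co. commits to W. Subgame-perfect outcome: (Loc4, W) with payoffs (9, 8).
Under simultaneous play:
North Co.'s best replies: V→Loc1; W→Loc4; X→Loc1; Y→Loc3; Z→Loc1.
South Co.'s best replies: Loc1→X; Loc2→W; Loc3→V; Loc4→Z.
Only (Loc1, X) has each player best-responding; Nash payoffs (9, 6).
South Co.'s commitment gain: 8 − 6 = 2.

2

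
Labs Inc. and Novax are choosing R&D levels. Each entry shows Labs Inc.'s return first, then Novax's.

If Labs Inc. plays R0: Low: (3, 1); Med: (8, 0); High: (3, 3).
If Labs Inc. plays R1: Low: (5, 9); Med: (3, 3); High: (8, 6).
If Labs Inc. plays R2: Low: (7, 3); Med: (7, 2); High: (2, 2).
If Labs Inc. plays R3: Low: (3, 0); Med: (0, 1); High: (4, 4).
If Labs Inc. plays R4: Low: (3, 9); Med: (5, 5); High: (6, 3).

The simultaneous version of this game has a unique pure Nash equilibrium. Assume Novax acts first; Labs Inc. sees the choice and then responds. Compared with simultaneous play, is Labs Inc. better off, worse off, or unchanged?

Work backward from Labs Inc.'s decision.
- Low: BR = R2, leader payoff 3.
- Med: BR = R0, leader payoff 0.
- High: BR = R1, leader payoff 6.
Among 3, 0, 6, the best is 6 at High. Subgame-perfect outcome: (R1, High) with payoffs (8, 6).
For the simultaneous game, intersect best replies.
Labs Inc.'s best replies: Low→R2; Med→R0; High→R1.
Novax's best replies: R0→High; R1→Low; R2→Low; R3→High; R4→Low.
Only (R2, Low) has each player best-responding; Nash payoffs (7, 3).
Labs Inc. earns 8 sequentially versus 7 at the Nash outcome: better off.

better off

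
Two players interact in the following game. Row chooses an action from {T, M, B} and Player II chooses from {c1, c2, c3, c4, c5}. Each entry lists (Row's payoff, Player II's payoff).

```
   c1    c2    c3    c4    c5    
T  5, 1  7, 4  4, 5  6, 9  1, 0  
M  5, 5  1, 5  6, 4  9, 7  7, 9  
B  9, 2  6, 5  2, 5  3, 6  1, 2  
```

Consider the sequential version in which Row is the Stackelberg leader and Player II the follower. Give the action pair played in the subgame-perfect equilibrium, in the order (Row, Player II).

(M, c5)

Backward induction with Row moving first.
- T: Player II compares 1, 4, 5, 9, 0 and picks c4; Row would get 6.
- M: Player II compares 5, 5, 4, 7, 9 and picks c5; Row would get 7.
- B: Player II compares 2, 5, 5, 6, 2 and picks c4; Row would get 3.
Row's induced payoffs are 6, 7, 3, so Row commits to M. Subgame-perfect outcome: (M, c5) with payoffs (7, 9).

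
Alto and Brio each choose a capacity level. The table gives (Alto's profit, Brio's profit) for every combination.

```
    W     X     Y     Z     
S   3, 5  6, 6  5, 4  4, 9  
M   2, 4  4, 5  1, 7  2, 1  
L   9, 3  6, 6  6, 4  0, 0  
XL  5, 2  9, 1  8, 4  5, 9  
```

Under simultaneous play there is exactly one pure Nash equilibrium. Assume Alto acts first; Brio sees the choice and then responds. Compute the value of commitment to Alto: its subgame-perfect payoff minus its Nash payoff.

1

Backward induction with Alto moving first.
- S: BR = Z, leader payoff 4.
- M: BR = Y, leader payoff 1.
- L: BR = X, leader payoff 6.
- XL: BR = Z, leader payoff 5.
Among 4, 1, 6, 5, the best is 6 at L. Subgame-perfect outcome: (L, X) with payoffs (6, 6).
Now find the simultaneous Nash equilibrium.
Alto's best replies: W→L; X→XL; Y→XL; Z→XL.
Brio's best replies: S→Z; M→Y; L→X; XL→Z.
The unique mutual best reply is (XL, Z), giving (5, 9).
Alto's commitment gain: 6 − 5 = 1.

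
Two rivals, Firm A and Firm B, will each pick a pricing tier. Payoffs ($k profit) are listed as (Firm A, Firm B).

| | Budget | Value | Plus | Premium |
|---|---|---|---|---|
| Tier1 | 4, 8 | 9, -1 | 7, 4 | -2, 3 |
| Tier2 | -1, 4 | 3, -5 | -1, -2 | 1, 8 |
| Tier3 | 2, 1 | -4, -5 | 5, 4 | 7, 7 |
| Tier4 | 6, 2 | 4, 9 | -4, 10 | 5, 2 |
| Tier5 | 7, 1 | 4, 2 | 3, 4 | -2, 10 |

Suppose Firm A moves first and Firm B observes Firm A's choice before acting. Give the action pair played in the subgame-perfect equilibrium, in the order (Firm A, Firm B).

(Tier3, Premium)

Backward induction with Firm A moving first.
- Tier1: Firm B compares 8, -1, 4, 3 and picks Budget; Firm A would get 4.
- Tier2: Firm B compares 4, -5, -2, 8 and picks Premium; Firm A would get 1.
- Tier3: Firm B compares 1, -5, 4, 7 and picks Premium; Firm A would get 7.
- Tier4: Firm B compares 2, 9, 10, 2 and picks Plus; Firm A would get -4.
- Tier5: Firm B compares 1, 2, 4, 10 and picks Premium; Firm A would get -2.
Among 4, 1, 7, -4, -2, the best is 7 at Tier3. Subgame-perfect outcome: (Tier3, Premium) with payoffs (7, 7).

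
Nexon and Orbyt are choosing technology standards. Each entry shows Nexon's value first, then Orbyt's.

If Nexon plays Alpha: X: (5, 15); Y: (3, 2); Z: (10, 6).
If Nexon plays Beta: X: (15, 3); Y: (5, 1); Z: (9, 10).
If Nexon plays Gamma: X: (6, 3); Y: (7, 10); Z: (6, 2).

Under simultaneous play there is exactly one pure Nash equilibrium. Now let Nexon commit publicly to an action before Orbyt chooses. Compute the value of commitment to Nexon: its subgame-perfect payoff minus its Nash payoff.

2

Work backward from Orbyt's decision.
- Alpha → Orbyt plays X (best of 15, 2, 6); Nexon gets 5.
- Beta → Orbyt plays Z (best of 3, 1, 10); Nexon gets 9.
- Gamma → Orbyt plays Y (best of 3, 10, 2); Nexon gets 7.
Maximizing over 5, 9, 7, Nexon chooses Beta. Subgame-perfect outcome: (Beta, Z) with payoffs (9, 10).
For the simultaneous game, intersect best replies.
Nexon's best replies: X→Beta; Y→Gamma; Z→Alpha.
Orbyt's best replies: Alpha→X; Beta→Z; Gamma→Y.
Only (Gamma, Y) has each player best-responding; Nash payoffs (7, 10).
Nexon's commitment gain: 9 − 7 = 2.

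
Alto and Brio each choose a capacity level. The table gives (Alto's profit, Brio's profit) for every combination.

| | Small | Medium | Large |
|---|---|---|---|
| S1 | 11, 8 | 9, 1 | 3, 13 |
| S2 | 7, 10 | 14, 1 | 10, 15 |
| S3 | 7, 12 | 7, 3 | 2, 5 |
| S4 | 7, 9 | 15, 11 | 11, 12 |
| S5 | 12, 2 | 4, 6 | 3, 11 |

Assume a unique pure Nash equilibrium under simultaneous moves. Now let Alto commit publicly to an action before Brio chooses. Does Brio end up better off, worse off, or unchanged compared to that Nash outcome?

Work backward from Brio's decision.
- S1: BR = Large, leader payoff 3.
- S2: BR = Large, leader payoff 10.
- S3: BR = Small, leader payoff 7.
- S4: BR = Large, leader payoff 11.
- S5: BR = Large, leader payoff 3.
Alto's induced payoffs are 3, 10, 7, 11, 3, so Alto commits to S4. Subgame-perfect outcome: (S4, Large) with payoffs (11, 12).
Under simultaneous play:
Alto's best replies: Small→S5; Medium→S4; Large→S4.
Brio's best replies: S1→Large; S2→Large; S3→Small; S4→Large; S5→Large.
Only (S4, Large) has each player best-responding; Nash payoffs (11, 12).
Brio earns 12 sequentially versus 12 at the Nash outcome: unchanged.

unchanged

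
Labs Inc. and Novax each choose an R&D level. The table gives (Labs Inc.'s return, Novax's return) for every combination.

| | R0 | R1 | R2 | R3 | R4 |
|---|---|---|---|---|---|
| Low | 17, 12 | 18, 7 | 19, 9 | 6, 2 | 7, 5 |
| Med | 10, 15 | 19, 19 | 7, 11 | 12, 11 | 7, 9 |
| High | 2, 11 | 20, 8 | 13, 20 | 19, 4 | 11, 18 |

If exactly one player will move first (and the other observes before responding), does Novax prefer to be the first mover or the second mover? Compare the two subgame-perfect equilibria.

second

If Labs Inc. leads: Novax's best replies are Low→R0, Med→R1, High→R2; Labs Inc.'s induced payoffs 17, 19, 13; outcome (Med, R1), payoffs (19, 19).
If Novax leads: Labs Inc.'s best replies are R0→Low, R1→High, R2→Low, R3→High, R4→High; Novax's induced payoffs 12, 8, 9, 4, 18; outcome (High, R4), payoffs (11, 18).
Novax gets 18 moving first and 19 moving second, so Novax prefers to move second.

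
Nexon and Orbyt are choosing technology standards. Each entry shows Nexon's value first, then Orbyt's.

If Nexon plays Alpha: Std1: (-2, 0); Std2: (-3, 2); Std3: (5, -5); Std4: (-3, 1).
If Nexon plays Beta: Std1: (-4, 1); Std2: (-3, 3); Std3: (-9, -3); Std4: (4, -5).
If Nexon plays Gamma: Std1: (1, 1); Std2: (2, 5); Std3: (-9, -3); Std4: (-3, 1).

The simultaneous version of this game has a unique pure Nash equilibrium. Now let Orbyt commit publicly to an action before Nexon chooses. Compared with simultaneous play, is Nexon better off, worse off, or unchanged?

Solve by backward induction (Orbyt leads).
- Std1 → Nexon plays Gamma (best of -2, -4, 1); Orbyt gets 1.
- Std2 → Nexon plays Gamma (best of -3, -3, 2); Orbyt gets 5.
- Std3 → Nexon plays Alpha (best of 5, -9, -9); Orbyt gets -5.
- Std4 → Nexon plays Beta (best of -3, 4, -3); Orbyt gets -5.
Maximizing over 1, 5, -5, -5, Orbyt chooses Std2. Subgame-perfect outcome: (Gamma, Std2) with payoffs (2, 5).
Under simultaneous play:
Nexon's best replies: Std1→Gamma; Std2→Gamma; Std3→Alpha; Std4→Beta.
Orbyt's best replies: Alpha→Std2; Beta→Std2; Gamma→Std2.
The unique mutual best reply is (Gamma, Std2), giving (2, 5).
Nexon earns 2 sequentially versus 2 at the Nash outcome: unchanged.

unchanged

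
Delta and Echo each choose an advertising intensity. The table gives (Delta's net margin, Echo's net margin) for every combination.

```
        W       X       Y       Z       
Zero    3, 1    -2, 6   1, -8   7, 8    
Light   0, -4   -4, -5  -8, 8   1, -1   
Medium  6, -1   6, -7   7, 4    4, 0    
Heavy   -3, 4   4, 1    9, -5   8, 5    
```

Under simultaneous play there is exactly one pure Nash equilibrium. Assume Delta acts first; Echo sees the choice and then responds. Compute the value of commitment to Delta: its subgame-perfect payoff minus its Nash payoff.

0

Work backward from Echo's decision.
- Zero: Echo compares 1, 6, -8, 8 and picks Z; Delta would get 7.
- Light: Echo compares -4, -5, 8, -1 and picks Y; Delta would get -8.
- Medium: Echo compares -1, -7, 4, 0 and picks Y; Delta would get 7.
- Heavy: Echo compares 4, 1, -5, 5 and picks Z; Delta would get 8.
Delta's induced payoffs are 7, -8, 7, 8, so Delta commits to Heavy. Subgame-perfect outcome: (Heavy, Z) with payoffs (8, 5).
Now find the simultaneous Nash equilibrium.
Delta's best replies: W→Medium; X→Medium; Y→Heavy; Z→Heavy.
Echo's best replies: Zero→Z; Light→Y; Medium→Y; Heavy→Z.
The unique mutual best reply is (Heavy, Z), giving (8, 5).
Delta's commitment gain: 8 − 8 = 0.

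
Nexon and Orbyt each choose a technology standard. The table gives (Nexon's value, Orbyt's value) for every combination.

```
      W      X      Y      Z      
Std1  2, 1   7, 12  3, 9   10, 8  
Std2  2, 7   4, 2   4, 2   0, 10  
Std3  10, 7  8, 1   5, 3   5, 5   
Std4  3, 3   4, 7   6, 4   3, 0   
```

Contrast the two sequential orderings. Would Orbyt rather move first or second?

If Nexon leads: Orbyt's best replies are Std1→X, Std2→Z, Std3→W, Std4→X; Nexon's induced payoffs 7, 0, 10, 4; outcome (Std3, W), payoffs (10, 7).
If Orbyt leads: Nexon's best replies are W→Std3, X→Std3, Y→Std4, Z→Std1; Orbyt's induced payoffs 7, 1, 4, 8; outcome (Std1, Z), payoffs (10, 8).
Orbyt gets 8 moving first and 7 moving second, so Orbyt prefers to move first.

first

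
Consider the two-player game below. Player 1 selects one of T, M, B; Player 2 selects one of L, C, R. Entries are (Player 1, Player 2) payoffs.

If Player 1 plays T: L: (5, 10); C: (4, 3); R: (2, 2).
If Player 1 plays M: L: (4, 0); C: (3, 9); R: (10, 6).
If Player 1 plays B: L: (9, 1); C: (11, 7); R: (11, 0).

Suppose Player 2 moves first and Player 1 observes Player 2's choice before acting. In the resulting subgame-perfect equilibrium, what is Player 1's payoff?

11

Backward induction with Player 2 moving first.
- L → Player 1 plays B (best of 5, 4, 9); Player 2 gets 1.
- C → Player 1 plays B (best of 4, 3, 11); Player 2 gets 7.
- R → Player 1 plays B (best of 2, 10, 11); Player 2 gets 0.
Among 1, 7, 0, the best is 7 at C. Subgame-perfect outcome: (B, C) with payoffs (11, 7).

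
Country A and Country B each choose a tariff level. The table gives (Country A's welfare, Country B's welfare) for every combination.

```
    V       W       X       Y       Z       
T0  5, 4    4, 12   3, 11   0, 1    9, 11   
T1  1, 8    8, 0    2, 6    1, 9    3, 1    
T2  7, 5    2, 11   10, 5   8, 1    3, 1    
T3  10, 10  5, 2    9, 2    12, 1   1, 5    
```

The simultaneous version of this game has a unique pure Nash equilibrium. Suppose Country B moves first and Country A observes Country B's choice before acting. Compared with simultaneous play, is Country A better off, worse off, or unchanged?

Country A best-responds to each possible Country B move:
- V: Country A compares 5, 1, 7, 10 and picks T3; Country B would get 10.
- W: Country A compares 4, 8, 2, 5 and picks T1; Country B would get 0.
- X: Country A compares 3, 2, 10, 9 and picks T2; Country B would get 5.
- Y: Country A compares 0, 1, 8, 12 and picks T3; Country B would get 1.
- Z: Country A compares 9, 3, 3, 1 and picks T0; Country B would get 11.
Among 10, 0, 5, 1, 11, the best is 11 at Z. Subgame-perfect outcome: (T0, Z) with payoffs (9, 11).
Under simultaneous play:
Country A's best replies: V→T3; W→T1; X→T2; Y→T3; Z→T0.
Country B's best replies: T0→W; T1→Y; T2→W; T3→V.
The unique mutual best reply is (T3, V), giving (10, 10).
Country A earns 9 sequentially versus 10 at the Nash outcome: worse off.

worse off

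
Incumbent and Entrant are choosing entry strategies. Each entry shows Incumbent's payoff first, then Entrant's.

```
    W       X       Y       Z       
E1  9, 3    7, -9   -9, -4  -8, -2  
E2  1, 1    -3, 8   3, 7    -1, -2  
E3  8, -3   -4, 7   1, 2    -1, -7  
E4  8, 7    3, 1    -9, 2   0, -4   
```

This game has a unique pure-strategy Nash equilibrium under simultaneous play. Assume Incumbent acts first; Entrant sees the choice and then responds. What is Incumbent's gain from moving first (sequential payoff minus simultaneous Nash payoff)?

0

Entrant best-responds to each possible Incumbent move:
- E1: Entrant compares 3, -9, -4, -2 and picks W; Incumbent would get 9.
- E2: Entrant compares 1, 8, 7, -2 and picks X; Incumbent would get -3.
- E3: Entrant compares -3, 7, 2, -7 and picks X; Incumbent would get -4.
- E4: Entrant compares 7, 1, 2, -4 and picks W; Incumbent would get 8.
Maximizing over 9, -3, -4, 8, Incumbent chooses E1. Subgame-perfect outcome: (E1, W) with payoffs (9, 3).
Now find the simultaneous Nash equilibrium.
Incumbent's best replies: W→E1; X→E1; Y→E2; Z→E4.
Entrant's best replies: E1→W; E2→X; E3→X; E4→W.
Only (E1, W) has each player best-responding; Nash payoffs (9, 3).
Incumbent's commitment gain: 9 − 9 = 0.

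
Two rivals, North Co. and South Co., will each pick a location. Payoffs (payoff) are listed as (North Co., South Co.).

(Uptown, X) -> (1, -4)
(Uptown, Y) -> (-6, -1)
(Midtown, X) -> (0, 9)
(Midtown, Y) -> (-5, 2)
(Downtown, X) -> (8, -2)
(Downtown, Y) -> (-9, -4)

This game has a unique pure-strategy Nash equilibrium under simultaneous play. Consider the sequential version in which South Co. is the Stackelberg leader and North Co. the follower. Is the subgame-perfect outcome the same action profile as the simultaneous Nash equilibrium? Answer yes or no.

Backward induction with South Co. moving first.
- X: BR = Downtown, leader payoff -2.
- Y: BR = Midtown, leader payoff 2.
South Co.'s induced payoffs are -2, 2, so South Co. commits to Y. Subgame-perfect outcome: (Midtown, Y) with payoffs (-5, 2).
Under simultaneous play:
North Co.'s best replies: X→Downtown; Y→Midtown.
South Co.'s best replies: Uptown→Y; Midtown→X; Downtown→X.
The unique mutual best reply is (Downtown, X), giving (8, -2).
Sequential outcome (Midtown, Y) differs from the Nash profile (Downtown, X).

no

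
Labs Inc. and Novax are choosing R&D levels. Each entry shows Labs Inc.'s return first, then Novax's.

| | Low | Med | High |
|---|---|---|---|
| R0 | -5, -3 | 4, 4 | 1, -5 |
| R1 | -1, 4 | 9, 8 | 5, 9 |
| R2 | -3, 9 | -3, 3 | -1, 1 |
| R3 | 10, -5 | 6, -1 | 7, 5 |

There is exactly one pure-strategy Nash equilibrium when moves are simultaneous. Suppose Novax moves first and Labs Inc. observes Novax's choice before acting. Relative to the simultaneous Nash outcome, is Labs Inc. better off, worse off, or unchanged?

Backward induction with Novax moving first.
- Low: BR = R3, leader payoff -5.
- Med: BR = R1, leader payoff 8.
- High: BR = R3, leader payoff 5.
Among -5, 8, 5, the best is 8 at Med. Subgame-perfect outcome: (R1, Med) with payoffs (9, 8).
Now find the simultaneous Nash equilibrium.
Labs Inc.'s best replies: Low→R3; Med→R1; High→R3.
Novax's best replies: R0→Med; R1→High; R2→Low; R3→High.
The unique mutual best reply is (R3, High), giving (7, 5).
Labs Inc. earns 9 sequentially versus 7 at the Nash outcome: better off.

better off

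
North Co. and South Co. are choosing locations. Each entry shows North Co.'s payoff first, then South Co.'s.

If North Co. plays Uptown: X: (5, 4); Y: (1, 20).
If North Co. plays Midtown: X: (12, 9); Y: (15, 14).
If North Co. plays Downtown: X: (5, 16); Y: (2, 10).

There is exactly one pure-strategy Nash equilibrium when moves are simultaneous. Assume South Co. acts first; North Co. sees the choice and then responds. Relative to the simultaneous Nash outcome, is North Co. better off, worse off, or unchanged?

unchanged

Work backward from North Co.'s decision.
- X: BR = Midtown, leader payoff 9.
- Y: BR = Midtown, leader payoff 14.
South Co.'s induced payoffs are 9, 14, so South Co. commits to Y. Subgame-perfect outcome: (Midtown, Y) with payoffs (15, 14).
Under simultaneous play:
North Co.'s best replies: X→Midtown; Y→Midtown.
South Co.'s best replies: Uptown→Y; Midtown→Y; Downtown→X.
The unique mutual best reply is (Midtown, Y), giving (15, 14).
North Co. earns 15 sequentially versus 15 at the Nash outcome: unchanged.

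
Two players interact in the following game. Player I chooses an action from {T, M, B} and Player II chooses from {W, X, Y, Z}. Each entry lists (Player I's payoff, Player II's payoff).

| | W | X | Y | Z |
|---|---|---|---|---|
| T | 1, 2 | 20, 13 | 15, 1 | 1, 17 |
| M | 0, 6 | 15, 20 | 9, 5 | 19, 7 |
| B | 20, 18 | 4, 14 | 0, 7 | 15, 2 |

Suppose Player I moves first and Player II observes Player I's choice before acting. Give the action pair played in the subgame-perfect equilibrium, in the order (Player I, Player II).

(B, W)

Work backward from Player II's decision.
- T → Player II plays Z (best of 2, 13, 1, 17); Player I gets 1.
- M → Player II plays X (best of 6, 20, 5, 7); Player I gets 15.
- B → Player II plays W (best of 18, 14, 7, 2); Player I gets 20.
Maximizing over 1, 15, 20, Player I chooses B. Subgame-perfect outcome: (B, W) with payoffs (20, 18).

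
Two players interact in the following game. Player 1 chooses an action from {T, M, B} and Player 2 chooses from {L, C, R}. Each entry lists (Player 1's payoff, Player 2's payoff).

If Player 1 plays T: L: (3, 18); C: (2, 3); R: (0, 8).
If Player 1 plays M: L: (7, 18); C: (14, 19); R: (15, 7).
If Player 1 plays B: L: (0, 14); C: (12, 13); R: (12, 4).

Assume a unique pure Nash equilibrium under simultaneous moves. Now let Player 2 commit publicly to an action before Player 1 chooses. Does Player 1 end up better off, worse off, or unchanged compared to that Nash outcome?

unchanged

Backward induction with Player 2 moving first.
- L: Player 1 compares 3, 7, 0 and picks M; Player 2 would get 18.
- C: Player 1 compares 2, 14, 12 and picks M; Player 2 would get 19.
- R: Player 1 compares 0, 15, 12 and picks M; Player 2 would get 7.
Maximizing over 18, 19, 7, Player 2 chooses C. Subgame-perfect outcome: (M, C) with payoffs (14, 19).
Under simultaneous play:
Player 1's best replies: L→M; C→M; R→M.
Player 2's best replies: T→L; M→C; B→L.
The unique mutual best reply is (M, C), giving (14, 19).
Player 1 earns 14 sequentially versus 14 at the Nash outcome: unchanged.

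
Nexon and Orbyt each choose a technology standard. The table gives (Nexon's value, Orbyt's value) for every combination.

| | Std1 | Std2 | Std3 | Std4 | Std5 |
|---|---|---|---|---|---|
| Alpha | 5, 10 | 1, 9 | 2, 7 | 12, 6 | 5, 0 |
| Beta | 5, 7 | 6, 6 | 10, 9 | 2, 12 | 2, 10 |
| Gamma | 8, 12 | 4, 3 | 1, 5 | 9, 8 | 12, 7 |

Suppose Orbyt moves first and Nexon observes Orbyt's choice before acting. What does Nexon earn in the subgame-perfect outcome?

Solve by backward induction (Orbyt leads).
- Std1: BR = Gamma, leader payoff 12.
- Std2: BR = Beta, leader payoff 6.
- Std3: BR = Beta, leader payoff 9.
- Std4: BR = Alpha, leader payoff 6.
- Std5: BR = Gamma, leader payoff 7.
Orbyt's induced payoffs are 12, 6, 9, 6, 7, so Orbyt commits to Std1. Subgame-perfect outcome: (Gamma, Std1) with payoffs (8, 12).

8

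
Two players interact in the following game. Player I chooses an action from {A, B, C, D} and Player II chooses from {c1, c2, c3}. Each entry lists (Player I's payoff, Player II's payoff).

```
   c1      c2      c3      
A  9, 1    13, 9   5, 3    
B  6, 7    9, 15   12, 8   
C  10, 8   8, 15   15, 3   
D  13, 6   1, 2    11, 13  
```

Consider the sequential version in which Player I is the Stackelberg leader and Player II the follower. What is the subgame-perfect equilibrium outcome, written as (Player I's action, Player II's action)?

Solve by backward induction (Player I leads).
- A: BR = c2, leader payoff 13.
- B: BR = c2, leader payoff 9.
- C: BR = c2, leader payoff 8.
- D: BR = c3, leader payoff 11.
Player I's induced payoffs are 13, 9, 8, 11, so Player I commits to A. Subgame-perfect outcome: (A, c2) with payoffs (13, 9).

(A, c2)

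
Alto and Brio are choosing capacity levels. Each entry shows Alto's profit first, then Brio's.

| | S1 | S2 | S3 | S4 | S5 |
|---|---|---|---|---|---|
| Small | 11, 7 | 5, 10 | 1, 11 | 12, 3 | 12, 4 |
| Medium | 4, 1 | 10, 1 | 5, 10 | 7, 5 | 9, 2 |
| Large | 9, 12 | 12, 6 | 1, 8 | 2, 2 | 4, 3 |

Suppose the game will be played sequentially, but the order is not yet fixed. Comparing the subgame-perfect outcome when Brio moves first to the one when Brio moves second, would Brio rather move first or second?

If Alto leads: Brio's best replies are Small→S3, Medium→S3, Large→S1; Alto's induced payoffs 1, 5, 9; outcome (Large, S1), payoffs (9, 12).
If Brio leads: Alto's best replies are S1→Small, S2→Large, S3→Medium, S4→Small, S5→Small; Brio's induced payoffs 7, 6, 10, 3, 4; outcome (Medium, S3), payoffs (5, 10).
Brio gets 10 moving first and 12 moving second, so Brio prefers to move second.

second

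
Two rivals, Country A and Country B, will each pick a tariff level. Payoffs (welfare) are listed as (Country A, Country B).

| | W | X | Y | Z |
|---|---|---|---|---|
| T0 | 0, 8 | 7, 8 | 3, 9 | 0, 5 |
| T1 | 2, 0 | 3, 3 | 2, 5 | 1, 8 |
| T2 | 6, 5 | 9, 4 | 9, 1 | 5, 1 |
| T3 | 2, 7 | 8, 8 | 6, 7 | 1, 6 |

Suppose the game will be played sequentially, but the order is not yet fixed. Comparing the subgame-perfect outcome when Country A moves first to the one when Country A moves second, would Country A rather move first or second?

If Country A leads: Country B's best replies are T0→Y, T1→Z, T2→W, T3→X; Country A's induced payoffs 3, 1, 6, 8; outcome (T3, X), payoffs (8, 8).
If Country B leads: Country A's best replies are W→T2, X→T2, Y→T2, Z→T2; Country B's induced payoffs 5, 4, 1, 1; outcome (T2, W), payoffs (6, 5).
Country A gets 8 moving first and 6 moving second, so Country A prefers to move first.

first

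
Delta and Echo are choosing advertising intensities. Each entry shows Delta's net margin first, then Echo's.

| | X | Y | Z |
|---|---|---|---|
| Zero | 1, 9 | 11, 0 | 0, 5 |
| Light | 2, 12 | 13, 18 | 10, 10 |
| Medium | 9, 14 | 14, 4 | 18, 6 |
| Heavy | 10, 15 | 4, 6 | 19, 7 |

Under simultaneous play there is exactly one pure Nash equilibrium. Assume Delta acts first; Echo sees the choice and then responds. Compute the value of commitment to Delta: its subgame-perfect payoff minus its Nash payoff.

Work backward from Echo's decision.
- Zero → Echo plays X (best of 9, 0, 5); Delta gets 1.
- Light → Echo plays Y (best of 12, 18, 10); Delta gets 13.
- Medium → Echo plays X (best of 14, 4, 6); Delta gets 9.
- Heavy → Echo plays X (best of 15, 6, 7); Delta gets 10.
Among 1, 13, 9, 10, the best is 13 at Light. Subgame-perfect outcome: (Light, Y) with payoffs (13, 18).
For the simultaneous game, intersect best replies.
Delta's best replies: X→Heavy; Y→Medium; Z→Heavy.
Echo's best replies: Zero→X; Light→Y; Medium→X; Heavy→X.
Only (Heavy, X) has each player best-responding; Nash payoffs (10, 15).
Delta's commitment gain: 13 − 10 = 3.

3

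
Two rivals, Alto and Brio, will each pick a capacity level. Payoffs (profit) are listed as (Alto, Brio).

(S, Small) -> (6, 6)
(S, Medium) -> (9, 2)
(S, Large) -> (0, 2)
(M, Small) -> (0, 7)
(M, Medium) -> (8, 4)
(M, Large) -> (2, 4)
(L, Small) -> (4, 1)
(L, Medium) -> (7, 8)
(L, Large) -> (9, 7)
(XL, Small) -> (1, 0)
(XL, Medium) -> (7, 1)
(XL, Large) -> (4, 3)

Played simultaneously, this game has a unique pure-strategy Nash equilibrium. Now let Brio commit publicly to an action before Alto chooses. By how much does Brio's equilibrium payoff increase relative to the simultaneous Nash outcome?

1

Alto best-responds to each possible Brio move:
- Small: BR = S, leader payoff 6.
- Medium: BR = S, leader payoff 2.
- Large: BR = L, leader payoff 7.
Maximizing over 6, 2, 7, Brio chooses Large. Subgame-perfect outcome: (L, Large) with payoffs (9, 7).
Now find the simultaneous Nash equilibrium.
Alto's best replies: Small→S; Medium→S; Large→L.
Brio's best replies: S→Small; M→Small; L→Medium; XL→Large.
The unique mutual best reply is (S, Small), giving (6, 6).
Brio's commitment gain: 7 − 6 = 1.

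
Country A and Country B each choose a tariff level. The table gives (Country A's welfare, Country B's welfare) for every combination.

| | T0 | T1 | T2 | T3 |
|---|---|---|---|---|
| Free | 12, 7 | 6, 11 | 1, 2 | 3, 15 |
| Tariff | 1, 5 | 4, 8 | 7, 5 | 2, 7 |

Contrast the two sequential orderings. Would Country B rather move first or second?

first

If Country A leads: Country B's best replies are Free→T3, Tariff→T1; Country A's induced payoffs 3, 4; outcome (Tariff, T1), payoffs (4, 8).
If Country B leads: Country A's best replies are T0→Free, T1→Free, T2→Tariff, T3→Free; Country B's induced payoffs 7, 11, 5, 15; outcome (Free, T3), payoffs (3, 15).
Country B gets 15 moving first and 8 moving second, so Country B prefers to move first.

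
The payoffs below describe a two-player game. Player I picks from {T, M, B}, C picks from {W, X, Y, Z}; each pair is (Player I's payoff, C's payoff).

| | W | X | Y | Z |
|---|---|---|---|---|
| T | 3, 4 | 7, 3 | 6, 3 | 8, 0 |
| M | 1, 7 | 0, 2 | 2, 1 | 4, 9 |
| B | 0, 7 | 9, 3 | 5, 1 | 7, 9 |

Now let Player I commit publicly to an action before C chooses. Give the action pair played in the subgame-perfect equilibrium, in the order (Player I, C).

Work backward from C's decision.
- T: BR = W, leader payoff 3.
- M: BR = Z, leader payoff 4.
- B: BR = Z, leader payoff 7.
Maximizing over 3, 4, 7, Player I chooses B. Subgame-perfect outcome: (B, Z) with payoffs (7, 9).

(B, Z)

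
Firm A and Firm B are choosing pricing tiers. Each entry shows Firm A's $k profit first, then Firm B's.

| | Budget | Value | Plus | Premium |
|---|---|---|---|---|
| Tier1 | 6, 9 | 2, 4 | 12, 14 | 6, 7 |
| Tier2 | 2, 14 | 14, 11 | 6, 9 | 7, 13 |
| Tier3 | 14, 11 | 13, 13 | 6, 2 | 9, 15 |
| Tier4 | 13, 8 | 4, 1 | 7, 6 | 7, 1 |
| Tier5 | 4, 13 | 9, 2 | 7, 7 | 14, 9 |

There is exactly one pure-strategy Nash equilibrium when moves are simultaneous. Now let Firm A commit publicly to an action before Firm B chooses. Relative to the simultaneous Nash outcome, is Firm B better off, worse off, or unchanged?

worse off

Solve by backward induction (Firm A leads).
- Tier1: Firm B compares 9, 4, 14, 7 and picks Plus; Firm A would get 12.
- Tier2: Firm B compares 14, 11, 9, 13 and picks Budget; Firm A would get 2.
- Tier3: Firm B compares 11, 13, 2, 15 and picks Premium; Firm A would get 9.
- Tier4: Firm B compares 8, 1, 6, 1 and picks Budget; Firm A would get 13.
- Tier5: Firm B compares 13, 2, 7, 9 and picks Budget; Firm A would get 4.
Maximizing over 12, 2, 9, 13, 4, Firm A chooses Tier4. Subgame-perfect outcome: (Tier4, Budget) with payoffs (13, 8).
For the simultaneous game, intersect best replies.
Firm A's best replies: Budget→Tier3; Value→Tier2; Plus→Tier1; Premium→Tier5.
Firm B's best replies: Tier1→Plus; Tier2→Budget; Tier3→Premium; Tier4→Budget; Tier5→Budget.
The unique mutual best reply is (Tier1, Plus), giving (12, 14).
Firm B earns 8 sequentially versus 14 at the Nash outcome: worse off.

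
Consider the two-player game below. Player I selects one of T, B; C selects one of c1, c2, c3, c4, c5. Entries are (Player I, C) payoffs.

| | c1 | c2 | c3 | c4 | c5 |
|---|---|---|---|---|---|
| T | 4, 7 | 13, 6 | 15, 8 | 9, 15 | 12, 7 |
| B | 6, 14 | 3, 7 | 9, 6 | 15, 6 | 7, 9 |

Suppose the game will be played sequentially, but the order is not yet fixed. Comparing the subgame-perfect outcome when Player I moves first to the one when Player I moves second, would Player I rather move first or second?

first

If Player I leads: C's best replies are T→c4, B→c1; Player I's induced payoffs 9, 6; outcome (T, c4), payoffs (9, 15).
If C leads: Player I's best replies are c1→B, c2→T, c3→T, c4→B, c5→T; C's induced payoffs 14, 6, 8, 6, 7; outcome (B, c1), payoffs (6, 14).
Player I gets 9 moving first and 6 moving second, so Player I prefers to move first.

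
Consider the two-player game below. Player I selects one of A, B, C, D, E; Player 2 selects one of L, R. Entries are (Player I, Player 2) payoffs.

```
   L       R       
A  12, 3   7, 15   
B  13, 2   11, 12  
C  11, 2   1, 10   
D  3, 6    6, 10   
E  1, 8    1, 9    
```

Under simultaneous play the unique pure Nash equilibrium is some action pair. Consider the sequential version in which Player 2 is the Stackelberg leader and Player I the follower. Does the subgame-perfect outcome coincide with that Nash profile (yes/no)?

yes

Work backward from Player I's decision.
- L → Player I plays B (best of 12, 13, 11, 3, 1); Player 2 gets 2.
- R → Player I plays B (best of 7, 11, 1, 6, 1); Player 2 gets 12.
Maximizing over 2, 12, Player 2 chooses R. Subgame-perfect outcome: (B, R) with payoffs (11, 12).
Now find the simultaneous Nash equilibrium.
Player I's best replies: L→B; R→B.
Player 2's best replies: A→R; B→R; C→R; D→R; E→R.
Only (B, R) has each player best-responding; Nash payoffs (11, 12).
Sequential outcome (B, R) coincides with the Nash profile (B, R).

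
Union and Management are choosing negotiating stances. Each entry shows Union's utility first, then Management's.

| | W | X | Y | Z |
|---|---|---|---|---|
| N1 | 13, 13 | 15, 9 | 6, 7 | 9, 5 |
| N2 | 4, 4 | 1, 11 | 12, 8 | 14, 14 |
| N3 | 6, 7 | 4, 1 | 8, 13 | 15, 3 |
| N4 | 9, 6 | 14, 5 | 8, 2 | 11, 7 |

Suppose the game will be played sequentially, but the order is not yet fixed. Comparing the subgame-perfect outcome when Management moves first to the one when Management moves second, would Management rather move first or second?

second

If Union leads: Management's best replies are N1→W, N2→Z, N3→Y, N4→Z; Union's induced payoffs 13, 14, 8, 11; outcome (N2, Z), payoffs (14, 14).
If Management leads: Union's best replies are W→N1, X→N1, Y→N2, Z→N3; Management's induced payoffs 13, 9, 8, 3; outcome (N1, W), payoffs (13, 13).
Management gets 13 moving first and 14 moving second, so Management prefers to move second.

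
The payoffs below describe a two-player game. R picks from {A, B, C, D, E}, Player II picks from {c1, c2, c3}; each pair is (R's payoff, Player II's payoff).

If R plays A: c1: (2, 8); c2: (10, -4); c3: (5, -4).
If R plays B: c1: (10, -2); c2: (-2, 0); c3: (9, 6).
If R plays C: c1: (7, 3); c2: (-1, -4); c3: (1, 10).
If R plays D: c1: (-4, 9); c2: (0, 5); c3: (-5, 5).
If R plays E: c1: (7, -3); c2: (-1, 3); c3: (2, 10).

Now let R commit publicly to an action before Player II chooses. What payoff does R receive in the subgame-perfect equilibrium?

9

Work backward from Player II's decision.
- A → Player II plays c1 (best of 8, -4, -4); R gets 2.
- B → Player II plays c3 (best of -2, 0, 6); R gets 9.
- C → Player II plays c3 (best of 3, -4, 10); R gets 1.
- D → Player II plays c1 (best of 9, 5, 5); R gets -4.
- E → Player II plays c3 (best of -3, 3, 10); R gets 2.
Maximizing over 2, 9, 1, -4, 2, R chooses B. Subgame-perfect outcome: (B, c3) with payoffs (9, 6).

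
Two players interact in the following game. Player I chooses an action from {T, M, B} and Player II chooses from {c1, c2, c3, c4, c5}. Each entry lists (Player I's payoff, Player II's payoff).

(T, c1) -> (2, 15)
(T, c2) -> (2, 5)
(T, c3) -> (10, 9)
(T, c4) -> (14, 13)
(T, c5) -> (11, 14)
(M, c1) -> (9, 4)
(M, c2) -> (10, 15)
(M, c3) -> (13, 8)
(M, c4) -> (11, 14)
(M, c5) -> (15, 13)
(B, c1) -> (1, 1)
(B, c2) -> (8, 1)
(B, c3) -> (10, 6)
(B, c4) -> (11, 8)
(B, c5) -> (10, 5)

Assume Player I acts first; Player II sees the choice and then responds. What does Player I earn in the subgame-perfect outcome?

Backward induction with Player I moving first.
- T → Player II plays c1 (best of 15, 5, 9, 13, 14); Player I gets 2.
- M → Player II plays c2 (best of 4, 15, 8, 14, 13); Player I gets 10.
- B → Player II plays c4 (best of 1, 1, 6, 8, 5); Player I gets 11.
Among 2, 10, 11, the best is 11 at B. Subgame-perfect outcome: (B, c4) with payoffs (11, 8).

11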